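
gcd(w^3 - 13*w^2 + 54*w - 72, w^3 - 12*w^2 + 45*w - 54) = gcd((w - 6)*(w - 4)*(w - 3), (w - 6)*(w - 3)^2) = w^2 - 9*w + 18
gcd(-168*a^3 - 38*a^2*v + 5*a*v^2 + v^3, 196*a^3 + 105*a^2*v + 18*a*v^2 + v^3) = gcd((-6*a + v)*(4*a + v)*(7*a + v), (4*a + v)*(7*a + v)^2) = 28*a^2 + 11*a*v + v^2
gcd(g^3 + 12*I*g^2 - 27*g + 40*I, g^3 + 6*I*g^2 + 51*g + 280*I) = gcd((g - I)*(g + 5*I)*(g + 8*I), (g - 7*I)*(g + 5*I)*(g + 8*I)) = g^2 + 13*I*g - 40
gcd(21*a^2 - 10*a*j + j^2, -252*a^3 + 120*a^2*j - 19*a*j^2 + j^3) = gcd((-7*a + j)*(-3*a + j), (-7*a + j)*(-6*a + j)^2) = 7*a - j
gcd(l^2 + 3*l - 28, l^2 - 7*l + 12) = l - 4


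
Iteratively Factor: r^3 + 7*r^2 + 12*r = (r + 3)*(r^2 + 4*r) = (r + 3)*(r + 4)*(r)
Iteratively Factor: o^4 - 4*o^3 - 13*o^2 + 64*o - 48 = (o - 3)*(o^3 - o^2 - 16*o + 16) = (o - 3)*(o + 4)*(o^2 - 5*o + 4) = (o - 3)*(o - 1)*(o + 4)*(o - 4)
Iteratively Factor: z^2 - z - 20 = (z + 4)*(z - 5)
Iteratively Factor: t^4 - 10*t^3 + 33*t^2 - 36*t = (t - 3)*(t^3 - 7*t^2 + 12*t) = (t - 4)*(t - 3)*(t^2 - 3*t) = t*(t - 4)*(t - 3)*(t - 3)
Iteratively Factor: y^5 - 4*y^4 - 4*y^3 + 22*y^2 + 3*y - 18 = (y - 1)*(y^4 - 3*y^3 - 7*y^2 + 15*y + 18) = (y - 1)*(y + 2)*(y^3 - 5*y^2 + 3*y + 9) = (y - 3)*(y - 1)*(y + 2)*(y^2 - 2*y - 3) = (y - 3)^2*(y - 1)*(y + 2)*(y + 1)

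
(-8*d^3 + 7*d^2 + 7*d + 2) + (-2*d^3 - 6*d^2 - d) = -10*d^3 + d^2 + 6*d + 2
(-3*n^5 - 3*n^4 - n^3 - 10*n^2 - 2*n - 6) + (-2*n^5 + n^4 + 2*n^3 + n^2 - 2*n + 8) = -5*n^5 - 2*n^4 + n^3 - 9*n^2 - 4*n + 2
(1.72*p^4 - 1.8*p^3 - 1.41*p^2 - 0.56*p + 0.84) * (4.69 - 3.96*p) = -6.8112*p^5 + 15.1948*p^4 - 2.8584*p^3 - 4.3953*p^2 - 5.9528*p + 3.9396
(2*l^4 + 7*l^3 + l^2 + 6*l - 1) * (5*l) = 10*l^5 + 35*l^4 + 5*l^3 + 30*l^2 - 5*l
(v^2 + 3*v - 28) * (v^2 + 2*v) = v^4 + 5*v^3 - 22*v^2 - 56*v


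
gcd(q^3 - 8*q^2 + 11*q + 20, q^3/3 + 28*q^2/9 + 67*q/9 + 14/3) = q + 1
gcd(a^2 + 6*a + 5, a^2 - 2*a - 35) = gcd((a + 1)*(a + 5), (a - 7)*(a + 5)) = a + 5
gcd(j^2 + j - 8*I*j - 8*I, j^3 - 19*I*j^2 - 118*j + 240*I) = j - 8*I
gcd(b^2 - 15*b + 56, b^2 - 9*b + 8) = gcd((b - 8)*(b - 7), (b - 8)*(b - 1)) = b - 8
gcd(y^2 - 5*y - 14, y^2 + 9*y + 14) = y + 2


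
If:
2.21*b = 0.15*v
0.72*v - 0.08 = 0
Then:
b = 0.01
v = 0.11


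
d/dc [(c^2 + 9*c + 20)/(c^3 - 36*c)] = (-c^4 - 18*c^3 - 96*c^2 + 720)/(c^2*(c^4 - 72*c^2 + 1296))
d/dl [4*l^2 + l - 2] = 8*l + 1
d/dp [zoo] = 0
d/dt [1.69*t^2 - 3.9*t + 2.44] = 3.38*t - 3.9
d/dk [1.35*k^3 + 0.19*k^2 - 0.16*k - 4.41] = 4.05*k^2 + 0.38*k - 0.16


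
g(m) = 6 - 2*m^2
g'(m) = -4*m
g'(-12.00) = 48.00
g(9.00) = -156.00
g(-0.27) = 5.85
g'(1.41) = -5.64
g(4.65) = -37.24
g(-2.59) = -7.42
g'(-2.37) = 9.48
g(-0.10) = 5.98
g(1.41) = 2.02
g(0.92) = 4.31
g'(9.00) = -36.00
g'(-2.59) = 10.36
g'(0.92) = -3.68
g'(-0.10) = 0.40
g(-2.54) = -6.90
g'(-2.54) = 10.16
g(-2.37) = -5.23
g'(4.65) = -18.60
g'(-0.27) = 1.08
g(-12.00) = -282.00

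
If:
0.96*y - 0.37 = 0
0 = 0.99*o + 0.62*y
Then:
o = -0.24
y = 0.39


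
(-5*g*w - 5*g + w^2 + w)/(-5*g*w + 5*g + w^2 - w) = (w + 1)/(w - 1)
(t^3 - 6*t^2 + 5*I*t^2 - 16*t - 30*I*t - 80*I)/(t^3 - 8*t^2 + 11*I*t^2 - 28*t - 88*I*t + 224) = (t^2 + t*(2 + 5*I) + 10*I)/(t^2 + 11*I*t - 28)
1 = 1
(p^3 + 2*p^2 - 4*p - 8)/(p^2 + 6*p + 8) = (p^2 - 4)/(p + 4)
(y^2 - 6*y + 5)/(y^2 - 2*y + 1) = (y - 5)/(y - 1)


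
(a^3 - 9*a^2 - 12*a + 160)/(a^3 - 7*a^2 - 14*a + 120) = (a - 8)/(a - 6)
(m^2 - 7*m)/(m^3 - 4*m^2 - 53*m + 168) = m*(m - 7)/(m^3 - 4*m^2 - 53*m + 168)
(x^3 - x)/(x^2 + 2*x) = (x^2 - 1)/(x + 2)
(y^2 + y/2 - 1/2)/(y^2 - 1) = (y - 1/2)/(y - 1)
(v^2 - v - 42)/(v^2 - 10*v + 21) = (v + 6)/(v - 3)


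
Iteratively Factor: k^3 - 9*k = (k + 3)*(k^2 - 3*k) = (k - 3)*(k + 3)*(k)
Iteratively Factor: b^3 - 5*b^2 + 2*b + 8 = (b + 1)*(b^2 - 6*b + 8) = (b - 2)*(b + 1)*(b - 4)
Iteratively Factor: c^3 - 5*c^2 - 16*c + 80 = (c - 4)*(c^2 - c - 20) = (c - 5)*(c - 4)*(c + 4)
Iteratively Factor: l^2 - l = (l - 1)*(l)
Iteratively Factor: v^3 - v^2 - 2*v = (v)*(v^2 - v - 2) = v*(v + 1)*(v - 2)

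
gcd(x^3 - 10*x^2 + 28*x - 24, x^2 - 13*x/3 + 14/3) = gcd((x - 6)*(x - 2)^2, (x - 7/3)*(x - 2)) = x - 2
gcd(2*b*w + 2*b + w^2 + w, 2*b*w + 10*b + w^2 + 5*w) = 2*b + w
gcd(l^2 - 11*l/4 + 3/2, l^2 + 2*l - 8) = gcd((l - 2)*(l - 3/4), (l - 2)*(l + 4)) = l - 2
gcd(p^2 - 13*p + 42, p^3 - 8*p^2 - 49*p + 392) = p - 7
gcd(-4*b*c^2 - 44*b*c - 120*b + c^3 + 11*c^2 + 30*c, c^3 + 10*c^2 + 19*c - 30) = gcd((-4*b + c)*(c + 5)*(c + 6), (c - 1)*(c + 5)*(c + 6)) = c^2 + 11*c + 30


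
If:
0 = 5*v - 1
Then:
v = 1/5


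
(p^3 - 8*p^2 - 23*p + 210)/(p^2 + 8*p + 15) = (p^2 - 13*p + 42)/(p + 3)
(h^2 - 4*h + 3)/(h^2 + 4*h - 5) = (h - 3)/(h + 5)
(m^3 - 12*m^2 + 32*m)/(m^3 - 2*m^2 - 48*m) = (m - 4)/(m + 6)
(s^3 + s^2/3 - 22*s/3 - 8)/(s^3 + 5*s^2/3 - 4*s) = (3*s^3 + s^2 - 22*s - 24)/(s*(3*s^2 + 5*s - 12))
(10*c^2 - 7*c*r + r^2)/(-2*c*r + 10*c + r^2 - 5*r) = (-5*c + r)/(r - 5)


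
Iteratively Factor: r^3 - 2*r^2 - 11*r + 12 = (r + 3)*(r^2 - 5*r + 4) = (r - 1)*(r + 3)*(r - 4)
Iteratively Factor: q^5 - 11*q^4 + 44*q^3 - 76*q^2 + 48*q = (q - 2)*(q^4 - 9*q^3 + 26*q^2 - 24*q) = (q - 3)*(q - 2)*(q^3 - 6*q^2 + 8*q) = (q - 3)*(q - 2)^2*(q^2 - 4*q) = q*(q - 3)*(q - 2)^2*(q - 4)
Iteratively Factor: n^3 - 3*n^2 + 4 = (n + 1)*(n^2 - 4*n + 4) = (n - 2)*(n + 1)*(n - 2)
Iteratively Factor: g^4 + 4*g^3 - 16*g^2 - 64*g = (g + 4)*(g^3 - 16*g) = (g + 4)^2*(g^2 - 4*g) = (g - 4)*(g + 4)^2*(g)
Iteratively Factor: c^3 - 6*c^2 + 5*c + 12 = (c - 3)*(c^2 - 3*c - 4) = (c - 3)*(c + 1)*(c - 4)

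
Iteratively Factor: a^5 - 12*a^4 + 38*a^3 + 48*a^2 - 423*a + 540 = (a + 3)*(a^4 - 15*a^3 + 83*a^2 - 201*a + 180) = (a - 4)*(a + 3)*(a^3 - 11*a^2 + 39*a - 45) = (a - 5)*(a - 4)*(a + 3)*(a^2 - 6*a + 9) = (a - 5)*(a - 4)*(a - 3)*(a + 3)*(a - 3)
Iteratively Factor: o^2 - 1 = (o + 1)*(o - 1)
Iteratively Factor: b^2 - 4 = (b - 2)*(b + 2)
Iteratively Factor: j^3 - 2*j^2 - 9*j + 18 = (j - 3)*(j^2 + j - 6) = (j - 3)*(j - 2)*(j + 3)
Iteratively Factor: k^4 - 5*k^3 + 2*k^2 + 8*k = (k + 1)*(k^3 - 6*k^2 + 8*k) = (k - 4)*(k + 1)*(k^2 - 2*k) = (k - 4)*(k - 2)*(k + 1)*(k)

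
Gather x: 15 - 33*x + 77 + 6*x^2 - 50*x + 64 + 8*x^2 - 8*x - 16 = 14*x^2 - 91*x + 140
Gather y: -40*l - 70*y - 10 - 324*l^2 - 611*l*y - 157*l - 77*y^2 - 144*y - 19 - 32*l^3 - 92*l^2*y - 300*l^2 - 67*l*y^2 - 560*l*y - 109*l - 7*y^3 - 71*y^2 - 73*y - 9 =-32*l^3 - 624*l^2 - 306*l - 7*y^3 + y^2*(-67*l - 148) + y*(-92*l^2 - 1171*l - 287) - 38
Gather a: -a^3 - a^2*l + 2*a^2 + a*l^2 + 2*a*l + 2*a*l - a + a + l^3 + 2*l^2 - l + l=-a^3 + a^2*(2 - l) + a*(l^2 + 4*l) + l^3 + 2*l^2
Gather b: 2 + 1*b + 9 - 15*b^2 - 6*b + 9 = -15*b^2 - 5*b + 20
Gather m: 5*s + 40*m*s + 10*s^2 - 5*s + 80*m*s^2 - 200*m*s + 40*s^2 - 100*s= m*(80*s^2 - 160*s) + 50*s^2 - 100*s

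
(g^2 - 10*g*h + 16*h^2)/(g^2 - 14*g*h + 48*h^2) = (g - 2*h)/(g - 6*h)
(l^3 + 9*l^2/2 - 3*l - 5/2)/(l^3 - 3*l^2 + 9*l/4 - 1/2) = 2*(2*l^3 + 9*l^2 - 6*l - 5)/(4*l^3 - 12*l^2 + 9*l - 2)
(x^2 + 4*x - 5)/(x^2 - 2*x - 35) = (x - 1)/(x - 7)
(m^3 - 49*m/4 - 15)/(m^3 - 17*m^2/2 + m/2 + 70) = (m + 3/2)/(m - 7)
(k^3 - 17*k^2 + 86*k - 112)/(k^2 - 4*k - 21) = (k^2 - 10*k + 16)/(k + 3)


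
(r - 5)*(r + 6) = r^2 + r - 30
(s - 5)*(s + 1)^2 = s^3 - 3*s^2 - 9*s - 5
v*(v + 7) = v^2 + 7*v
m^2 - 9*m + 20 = (m - 5)*(m - 4)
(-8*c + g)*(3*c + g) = -24*c^2 - 5*c*g + g^2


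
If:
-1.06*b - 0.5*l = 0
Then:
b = -0.471698113207547*l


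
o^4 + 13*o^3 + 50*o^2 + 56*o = o*(o + 2)*(o + 4)*(o + 7)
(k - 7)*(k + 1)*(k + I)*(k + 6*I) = k^4 - 6*k^3 + 7*I*k^3 - 13*k^2 - 42*I*k^2 + 36*k - 49*I*k + 42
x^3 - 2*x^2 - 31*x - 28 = (x - 7)*(x + 1)*(x + 4)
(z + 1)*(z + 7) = z^2 + 8*z + 7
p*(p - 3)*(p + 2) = p^3 - p^2 - 6*p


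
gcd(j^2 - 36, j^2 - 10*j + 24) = j - 6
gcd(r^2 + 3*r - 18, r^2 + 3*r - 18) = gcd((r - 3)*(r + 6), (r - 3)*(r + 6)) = r^2 + 3*r - 18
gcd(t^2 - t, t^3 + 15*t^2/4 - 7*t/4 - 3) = t - 1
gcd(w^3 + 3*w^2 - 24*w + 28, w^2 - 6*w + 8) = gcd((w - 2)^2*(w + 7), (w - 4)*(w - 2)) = w - 2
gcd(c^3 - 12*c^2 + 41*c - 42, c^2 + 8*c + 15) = 1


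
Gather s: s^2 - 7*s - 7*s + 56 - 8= s^2 - 14*s + 48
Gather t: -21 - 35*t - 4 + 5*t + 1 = -30*t - 24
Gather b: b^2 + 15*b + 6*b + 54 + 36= b^2 + 21*b + 90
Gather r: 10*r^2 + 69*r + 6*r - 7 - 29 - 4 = 10*r^2 + 75*r - 40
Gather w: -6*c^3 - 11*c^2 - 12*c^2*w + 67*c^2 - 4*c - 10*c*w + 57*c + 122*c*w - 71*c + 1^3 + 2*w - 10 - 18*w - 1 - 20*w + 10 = -6*c^3 + 56*c^2 - 18*c + w*(-12*c^2 + 112*c - 36)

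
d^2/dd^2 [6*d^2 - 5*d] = 12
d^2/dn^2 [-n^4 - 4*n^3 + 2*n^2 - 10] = -12*n^2 - 24*n + 4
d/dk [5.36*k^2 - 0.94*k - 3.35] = 10.72*k - 0.94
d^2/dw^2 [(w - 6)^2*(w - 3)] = 6*w - 30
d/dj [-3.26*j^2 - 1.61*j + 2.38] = -6.52*j - 1.61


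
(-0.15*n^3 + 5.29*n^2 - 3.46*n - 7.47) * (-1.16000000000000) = 0.174*n^3 - 6.1364*n^2 + 4.0136*n + 8.6652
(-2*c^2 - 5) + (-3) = -2*c^2 - 8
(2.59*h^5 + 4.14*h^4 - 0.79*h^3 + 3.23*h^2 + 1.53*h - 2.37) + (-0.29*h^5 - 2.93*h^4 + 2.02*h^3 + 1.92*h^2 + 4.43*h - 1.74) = 2.3*h^5 + 1.21*h^4 + 1.23*h^3 + 5.15*h^2 + 5.96*h - 4.11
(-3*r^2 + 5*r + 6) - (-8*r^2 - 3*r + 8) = 5*r^2 + 8*r - 2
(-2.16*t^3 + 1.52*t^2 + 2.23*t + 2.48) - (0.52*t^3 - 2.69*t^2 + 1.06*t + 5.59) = -2.68*t^3 + 4.21*t^2 + 1.17*t - 3.11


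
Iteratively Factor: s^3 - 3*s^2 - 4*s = (s)*(s^2 - 3*s - 4) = s*(s - 4)*(s + 1)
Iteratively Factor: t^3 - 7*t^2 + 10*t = (t)*(t^2 - 7*t + 10) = t*(t - 5)*(t - 2)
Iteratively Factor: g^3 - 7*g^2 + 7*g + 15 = (g - 3)*(g^2 - 4*g - 5) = (g - 5)*(g - 3)*(g + 1)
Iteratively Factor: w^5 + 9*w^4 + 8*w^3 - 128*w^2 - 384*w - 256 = (w + 1)*(w^4 + 8*w^3 - 128*w - 256) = (w - 4)*(w + 1)*(w^3 + 12*w^2 + 48*w + 64) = (w - 4)*(w + 1)*(w + 4)*(w^2 + 8*w + 16) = (w - 4)*(w + 1)*(w + 4)^2*(w + 4)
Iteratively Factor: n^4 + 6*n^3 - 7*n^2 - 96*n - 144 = (n + 3)*(n^3 + 3*n^2 - 16*n - 48) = (n + 3)^2*(n^2 - 16) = (n + 3)^2*(n + 4)*(n - 4)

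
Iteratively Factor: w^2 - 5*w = (w - 5)*(w)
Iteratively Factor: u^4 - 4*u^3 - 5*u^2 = (u)*(u^3 - 4*u^2 - 5*u) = u*(u + 1)*(u^2 - 5*u) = u^2*(u + 1)*(u - 5)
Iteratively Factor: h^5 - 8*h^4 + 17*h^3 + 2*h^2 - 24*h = (h - 4)*(h^4 - 4*h^3 + h^2 + 6*h) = (h - 4)*(h - 2)*(h^3 - 2*h^2 - 3*h) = (h - 4)*(h - 3)*(h - 2)*(h^2 + h) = (h - 4)*(h - 3)*(h - 2)*(h + 1)*(h)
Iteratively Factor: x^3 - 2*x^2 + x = (x - 1)*(x^2 - x) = x*(x - 1)*(x - 1)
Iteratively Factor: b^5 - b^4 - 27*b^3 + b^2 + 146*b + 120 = (b + 1)*(b^4 - 2*b^3 - 25*b^2 + 26*b + 120) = (b - 5)*(b + 1)*(b^3 + 3*b^2 - 10*b - 24) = (b - 5)*(b + 1)*(b + 4)*(b^2 - b - 6) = (b - 5)*(b - 3)*(b + 1)*(b + 4)*(b + 2)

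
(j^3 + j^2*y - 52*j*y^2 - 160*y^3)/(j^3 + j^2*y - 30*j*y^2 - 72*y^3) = (-j^2 + 3*j*y + 40*y^2)/(-j^2 + 3*j*y + 18*y^2)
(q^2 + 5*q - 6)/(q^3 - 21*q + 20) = (q + 6)/(q^2 + q - 20)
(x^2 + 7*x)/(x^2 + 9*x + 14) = x/(x + 2)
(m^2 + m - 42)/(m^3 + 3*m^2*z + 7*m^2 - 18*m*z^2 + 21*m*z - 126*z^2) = (6 - m)/(-m^2 - 3*m*z + 18*z^2)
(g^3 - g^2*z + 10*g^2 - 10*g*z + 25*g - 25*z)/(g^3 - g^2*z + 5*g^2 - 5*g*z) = (g + 5)/g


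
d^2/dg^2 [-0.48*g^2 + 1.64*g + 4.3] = -0.960000000000000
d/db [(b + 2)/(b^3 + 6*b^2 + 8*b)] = 2*(-b - 2)/(b^2*(b^2 + 8*b + 16))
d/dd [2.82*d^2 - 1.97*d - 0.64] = 5.64*d - 1.97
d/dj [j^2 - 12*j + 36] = 2*j - 12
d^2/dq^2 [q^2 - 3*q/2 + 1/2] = 2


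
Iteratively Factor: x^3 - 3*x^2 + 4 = (x + 1)*(x^2 - 4*x + 4) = (x - 2)*(x + 1)*(x - 2)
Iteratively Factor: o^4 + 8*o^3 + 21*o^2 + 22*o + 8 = (o + 4)*(o^3 + 4*o^2 + 5*o + 2) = (o + 1)*(o + 4)*(o^2 + 3*o + 2) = (o + 1)*(o + 2)*(o + 4)*(o + 1)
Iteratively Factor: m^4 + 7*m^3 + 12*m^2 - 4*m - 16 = (m + 4)*(m^3 + 3*m^2 - 4) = (m + 2)*(m + 4)*(m^2 + m - 2) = (m - 1)*(m + 2)*(m + 4)*(m + 2)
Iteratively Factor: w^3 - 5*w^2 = (w)*(w^2 - 5*w) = w^2*(w - 5)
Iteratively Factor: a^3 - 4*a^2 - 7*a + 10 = (a - 5)*(a^2 + a - 2) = (a - 5)*(a + 2)*(a - 1)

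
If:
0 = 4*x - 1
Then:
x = 1/4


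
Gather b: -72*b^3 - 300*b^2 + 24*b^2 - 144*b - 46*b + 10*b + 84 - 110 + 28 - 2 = -72*b^3 - 276*b^2 - 180*b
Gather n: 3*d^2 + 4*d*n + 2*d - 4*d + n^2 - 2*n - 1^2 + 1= 3*d^2 - 2*d + n^2 + n*(4*d - 2)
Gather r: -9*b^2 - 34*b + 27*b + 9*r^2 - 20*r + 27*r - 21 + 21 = -9*b^2 - 7*b + 9*r^2 + 7*r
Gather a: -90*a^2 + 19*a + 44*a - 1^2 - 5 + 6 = -90*a^2 + 63*a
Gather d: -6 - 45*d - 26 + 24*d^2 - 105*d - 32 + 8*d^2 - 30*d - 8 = 32*d^2 - 180*d - 72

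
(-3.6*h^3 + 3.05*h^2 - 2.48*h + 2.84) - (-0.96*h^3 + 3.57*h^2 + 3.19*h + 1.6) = -2.64*h^3 - 0.52*h^2 - 5.67*h + 1.24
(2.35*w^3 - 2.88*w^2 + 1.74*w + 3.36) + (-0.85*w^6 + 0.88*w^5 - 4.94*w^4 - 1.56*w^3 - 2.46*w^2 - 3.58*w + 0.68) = -0.85*w^6 + 0.88*w^5 - 4.94*w^4 + 0.79*w^3 - 5.34*w^2 - 1.84*w + 4.04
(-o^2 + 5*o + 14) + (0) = -o^2 + 5*o + 14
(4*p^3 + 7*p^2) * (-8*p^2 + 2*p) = -32*p^5 - 48*p^4 + 14*p^3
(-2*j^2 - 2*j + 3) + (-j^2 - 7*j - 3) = -3*j^2 - 9*j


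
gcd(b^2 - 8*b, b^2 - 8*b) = b^2 - 8*b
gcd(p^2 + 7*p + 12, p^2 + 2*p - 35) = 1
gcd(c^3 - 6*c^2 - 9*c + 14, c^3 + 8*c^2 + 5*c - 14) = c^2 + c - 2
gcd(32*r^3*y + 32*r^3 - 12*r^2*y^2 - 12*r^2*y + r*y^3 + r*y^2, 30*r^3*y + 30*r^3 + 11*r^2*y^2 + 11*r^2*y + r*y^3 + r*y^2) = r*y + r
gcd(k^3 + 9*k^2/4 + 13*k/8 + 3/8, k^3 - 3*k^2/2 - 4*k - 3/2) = k^2 + 3*k/2 + 1/2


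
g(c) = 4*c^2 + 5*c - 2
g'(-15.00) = -115.00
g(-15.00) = 823.00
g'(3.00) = 29.00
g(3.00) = 49.00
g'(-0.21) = 3.32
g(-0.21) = -2.87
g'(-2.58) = -15.64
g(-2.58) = 11.73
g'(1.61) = 17.88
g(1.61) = 16.42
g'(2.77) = 27.16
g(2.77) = 42.54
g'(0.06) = 5.48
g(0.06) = -1.69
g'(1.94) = 20.52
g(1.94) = 22.75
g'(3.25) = 31.00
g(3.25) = 56.50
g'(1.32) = 15.56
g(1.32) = 11.57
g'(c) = 8*c + 5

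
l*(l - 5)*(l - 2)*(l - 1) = l^4 - 8*l^3 + 17*l^2 - 10*l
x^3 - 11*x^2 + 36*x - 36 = (x - 6)*(x - 3)*(x - 2)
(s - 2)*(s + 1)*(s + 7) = s^3 + 6*s^2 - 9*s - 14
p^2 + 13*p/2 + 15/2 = (p + 3/2)*(p + 5)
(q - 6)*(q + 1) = q^2 - 5*q - 6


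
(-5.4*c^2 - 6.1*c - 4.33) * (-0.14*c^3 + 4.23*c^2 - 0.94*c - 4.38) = 0.756*c^5 - 21.988*c^4 - 20.1208*c^3 + 11.0701*c^2 + 30.7882*c + 18.9654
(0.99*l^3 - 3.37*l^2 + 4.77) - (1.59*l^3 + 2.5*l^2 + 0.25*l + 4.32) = -0.6*l^3 - 5.87*l^2 - 0.25*l + 0.449999999999999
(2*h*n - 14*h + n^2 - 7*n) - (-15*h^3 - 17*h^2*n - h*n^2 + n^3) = 15*h^3 + 17*h^2*n + h*n^2 + 2*h*n - 14*h - n^3 + n^2 - 7*n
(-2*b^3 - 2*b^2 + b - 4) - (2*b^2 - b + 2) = -2*b^3 - 4*b^2 + 2*b - 6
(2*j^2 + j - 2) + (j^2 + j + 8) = 3*j^2 + 2*j + 6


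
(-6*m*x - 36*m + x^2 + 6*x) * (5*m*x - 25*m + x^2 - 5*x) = -30*m^2*x^2 - 30*m^2*x + 900*m^2 - m*x^3 - m*x^2 + 30*m*x + x^4 + x^3 - 30*x^2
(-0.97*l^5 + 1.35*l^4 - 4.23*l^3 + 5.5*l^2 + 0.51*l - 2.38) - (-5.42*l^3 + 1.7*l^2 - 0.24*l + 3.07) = -0.97*l^5 + 1.35*l^4 + 1.19*l^3 + 3.8*l^2 + 0.75*l - 5.45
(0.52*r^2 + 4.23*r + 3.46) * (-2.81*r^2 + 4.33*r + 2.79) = -1.4612*r^4 - 9.6347*r^3 + 10.0441*r^2 + 26.7835*r + 9.6534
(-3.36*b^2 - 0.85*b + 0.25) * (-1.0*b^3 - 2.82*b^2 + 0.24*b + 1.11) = 3.36*b^5 + 10.3252*b^4 + 1.3406*b^3 - 4.6386*b^2 - 0.8835*b + 0.2775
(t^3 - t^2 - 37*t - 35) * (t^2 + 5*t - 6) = t^5 + 4*t^4 - 48*t^3 - 214*t^2 + 47*t + 210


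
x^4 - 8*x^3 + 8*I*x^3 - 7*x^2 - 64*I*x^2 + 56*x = x*(x - 8)*(x + I)*(x + 7*I)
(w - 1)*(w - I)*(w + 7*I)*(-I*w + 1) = -I*w^4 + 7*w^3 + I*w^3 - 7*w^2 - I*w^2 + 7*w + I*w - 7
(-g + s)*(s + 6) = -g*s - 6*g + s^2 + 6*s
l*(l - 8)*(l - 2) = l^3 - 10*l^2 + 16*l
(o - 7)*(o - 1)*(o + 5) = o^3 - 3*o^2 - 33*o + 35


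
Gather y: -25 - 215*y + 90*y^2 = 90*y^2 - 215*y - 25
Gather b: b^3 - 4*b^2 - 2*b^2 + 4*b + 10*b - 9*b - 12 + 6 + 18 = b^3 - 6*b^2 + 5*b + 12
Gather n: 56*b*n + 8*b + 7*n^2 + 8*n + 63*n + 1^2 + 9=8*b + 7*n^2 + n*(56*b + 71) + 10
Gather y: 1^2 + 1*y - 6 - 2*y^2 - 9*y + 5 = -2*y^2 - 8*y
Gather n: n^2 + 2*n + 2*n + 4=n^2 + 4*n + 4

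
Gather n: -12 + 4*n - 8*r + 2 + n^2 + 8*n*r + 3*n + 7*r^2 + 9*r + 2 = n^2 + n*(8*r + 7) + 7*r^2 + r - 8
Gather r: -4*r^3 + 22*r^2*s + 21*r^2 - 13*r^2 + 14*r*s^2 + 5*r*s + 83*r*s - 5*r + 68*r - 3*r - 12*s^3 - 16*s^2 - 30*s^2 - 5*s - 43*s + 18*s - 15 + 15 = -4*r^3 + r^2*(22*s + 8) + r*(14*s^2 + 88*s + 60) - 12*s^3 - 46*s^2 - 30*s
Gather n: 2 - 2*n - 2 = -2*n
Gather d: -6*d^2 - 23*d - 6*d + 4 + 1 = -6*d^2 - 29*d + 5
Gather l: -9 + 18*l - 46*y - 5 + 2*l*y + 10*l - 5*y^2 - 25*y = l*(2*y + 28) - 5*y^2 - 71*y - 14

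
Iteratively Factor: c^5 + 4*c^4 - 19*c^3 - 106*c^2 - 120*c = (c + 4)*(c^4 - 19*c^2 - 30*c) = (c - 5)*(c + 4)*(c^3 + 5*c^2 + 6*c) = (c - 5)*(c + 2)*(c + 4)*(c^2 + 3*c) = c*(c - 5)*(c + 2)*(c + 4)*(c + 3)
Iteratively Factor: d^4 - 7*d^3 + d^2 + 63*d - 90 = (d - 2)*(d^3 - 5*d^2 - 9*d + 45) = (d - 2)*(d + 3)*(d^2 - 8*d + 15) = (d - 5)*(d - 2)*(d + 3)*(d - 3)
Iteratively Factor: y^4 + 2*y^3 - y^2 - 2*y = (y - 1)*(y^3 + 3*y^2 + 2*y) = (y - 1)*(y + 1)*(y^2 + 2*y) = (y - 1)*(y + 1)*(y + 2)*(y)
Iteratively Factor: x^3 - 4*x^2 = (x)*(x^2 - 4*x) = x*(x - 4)*(x)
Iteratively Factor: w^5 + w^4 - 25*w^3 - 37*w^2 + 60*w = (w - 5)*(w^4 + 6*w^3 + 5*w^2 - 12*w) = (w - 5)*(w + 4)*(w^3 + 2*w^2 - 3*w) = (w - 5)*(w - 1)*(w + 4)*(w^2 + 3*w) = (w - 5)*(w - 1)*(w + 3)*(w + 4)*(w)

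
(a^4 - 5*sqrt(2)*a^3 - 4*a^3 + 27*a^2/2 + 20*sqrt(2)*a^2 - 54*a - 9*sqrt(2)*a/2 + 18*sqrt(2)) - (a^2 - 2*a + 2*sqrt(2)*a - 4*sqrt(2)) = a^4 - 5*sqrt(2)*a^3 - 4*a^3 + 25*a^2/2 + 20*sqrt(2)*a^2 - 52*a - 13*sqrt(2)*a/2 + 22*sqrt(2)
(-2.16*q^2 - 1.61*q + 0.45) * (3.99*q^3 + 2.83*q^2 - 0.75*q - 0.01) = -8.6184*q^5 - 12.5367*q^4 - 1.1408*q^3 + 2.5026*q^2 - 0.3214*q - 0.0045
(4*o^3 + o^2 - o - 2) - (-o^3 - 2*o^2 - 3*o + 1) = 5*o^3 + 3*o^2 + 2*o - 3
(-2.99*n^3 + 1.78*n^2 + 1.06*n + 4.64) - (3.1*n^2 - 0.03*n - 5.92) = -2.99*n^3 - 1.32*n^2 + 1.09*n + 10.56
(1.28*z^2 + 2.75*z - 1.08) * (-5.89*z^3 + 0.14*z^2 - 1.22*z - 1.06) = -7.5392*z^5 - 16.0183*z^4 + 5.1846*z^3 - 4.863*z^2 - 1.5974*z + 1.1448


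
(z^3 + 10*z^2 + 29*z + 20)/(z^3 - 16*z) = (z^2 + 6*z + 5)/(z*(z - 4))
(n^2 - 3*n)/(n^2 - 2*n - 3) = n/(n + 1)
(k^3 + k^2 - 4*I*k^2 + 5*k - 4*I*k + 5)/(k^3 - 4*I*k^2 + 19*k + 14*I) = (k^2 + k*(1 - 5*I) - 5*I)/(k^2 - 5*I*k + 14)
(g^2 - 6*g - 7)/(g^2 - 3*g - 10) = (-g^2 + 6*g + 7)/(-g^2 + 3*g + 10)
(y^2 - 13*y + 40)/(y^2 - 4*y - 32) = (y - 5)/(y + 4)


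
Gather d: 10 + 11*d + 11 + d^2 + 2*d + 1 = d^2 + 13*d + 22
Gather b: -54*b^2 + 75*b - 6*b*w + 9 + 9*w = -54*b^2 + b*(75 - 6*w) + 9*w + 9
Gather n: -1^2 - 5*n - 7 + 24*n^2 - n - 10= 24*n^2 - 6*n - 18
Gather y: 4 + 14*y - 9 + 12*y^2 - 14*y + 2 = 12*y^2 - 3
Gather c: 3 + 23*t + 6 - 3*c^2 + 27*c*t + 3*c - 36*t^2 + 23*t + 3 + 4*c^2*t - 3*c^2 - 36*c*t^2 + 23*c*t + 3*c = c^2*(4*t - 6) + c*(-36*t^2 + 50*t + 6) - 36*t^2 + 46*t + 12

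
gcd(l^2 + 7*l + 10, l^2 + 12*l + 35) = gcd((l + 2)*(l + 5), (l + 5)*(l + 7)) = l + 5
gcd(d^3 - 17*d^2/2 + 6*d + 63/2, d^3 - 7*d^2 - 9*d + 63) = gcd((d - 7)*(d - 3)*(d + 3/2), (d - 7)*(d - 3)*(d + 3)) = d^2 - 10*d + 21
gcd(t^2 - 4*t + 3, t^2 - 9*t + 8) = t - 1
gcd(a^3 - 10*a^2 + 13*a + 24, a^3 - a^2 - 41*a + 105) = a - 3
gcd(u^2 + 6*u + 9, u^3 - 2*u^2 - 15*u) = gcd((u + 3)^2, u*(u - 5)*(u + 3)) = u + 3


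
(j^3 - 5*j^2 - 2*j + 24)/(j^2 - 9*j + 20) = (j^2 - j - 6)/(j - 5)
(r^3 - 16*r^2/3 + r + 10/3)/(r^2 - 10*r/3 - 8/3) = (r^2 - 6*r + 5)/(r - 4)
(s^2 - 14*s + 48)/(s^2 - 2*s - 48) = (s - 6)/(s + 6)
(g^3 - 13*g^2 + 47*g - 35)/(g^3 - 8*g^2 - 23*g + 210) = (g^2 - 6*g + 5)/(g^2 - g - 30)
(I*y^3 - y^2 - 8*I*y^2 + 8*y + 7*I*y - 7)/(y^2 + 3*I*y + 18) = (I*y^3 - y^2*(1 + 8*I) + y*(8 + 7*I) - 7)/(y^2 + 3*I*y + 18)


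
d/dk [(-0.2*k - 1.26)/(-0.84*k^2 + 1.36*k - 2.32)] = (-0.168*k^2 - 2.1168*k + 2.1776)/(0.7056*k^4 - 2.2848*k^3 + 5.7472*k^2 - 6.3104*k + 5.3824)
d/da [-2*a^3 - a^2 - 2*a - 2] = -6*a^2 - 2*a - 2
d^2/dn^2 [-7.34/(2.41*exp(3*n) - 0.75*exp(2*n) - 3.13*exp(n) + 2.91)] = (-7.34*(-14.46*exp(2*n) + 3.0*exp(n) + 6.26)*(-7.23*exp(2*n) + 1.5*exp(n) + 3.13)*exp(n) + (159.2046*exp(2*n) - 22.02*exp(n) - 22.9742)*(2.41*exp(3*n) - 0.75*exp(2*n) - 3.13*exp(n) + 2.91))*exp(n)/(2.41*exp(3*n) - 0.75*exp(2*n) - 3.13*exp(n) + 2.91)^3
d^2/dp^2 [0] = 0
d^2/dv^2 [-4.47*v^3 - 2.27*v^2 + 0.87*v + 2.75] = -26.82*v - 4.54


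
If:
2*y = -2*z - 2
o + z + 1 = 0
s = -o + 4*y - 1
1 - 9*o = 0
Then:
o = 1/9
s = -2/3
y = 1/9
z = -10/9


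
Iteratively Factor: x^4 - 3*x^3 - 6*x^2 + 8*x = (x - 1)*(x^3 - 2*x^2 - 8*x) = x*(x - 1)*(x^2 - 2*x - 8) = x*(x - 1)*(x + 2)*(x - 4)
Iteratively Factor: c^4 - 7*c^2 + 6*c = (c + 3)*(c^3 - 3*c^2 + 2*c) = (c - 1)*(c + 3)*(c^2 - 2*c) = c*(c - 1)*(c + 3)*(c - 2)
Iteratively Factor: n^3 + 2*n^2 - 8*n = (n - 2)*(n^2 + 4*n) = n*(n - 2)*(n + 4)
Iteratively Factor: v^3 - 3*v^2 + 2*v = (v)*(v^2 - 3*v + 2) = v*(v - 2)*(v - 1)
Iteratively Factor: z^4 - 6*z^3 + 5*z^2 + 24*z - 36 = (z - 3)*(z^3 - 3*z^2 - 4*z + 12) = (z - 3)*(z + 2)*(z^2 - 5*z + 6) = (z - 3)*(z - 2)*(z + 2)*(z - 3)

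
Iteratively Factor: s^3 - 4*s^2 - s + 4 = (s - 1)*(s^2 - 3*s - 4) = (s - 1)*(s + 1)*(s - 4)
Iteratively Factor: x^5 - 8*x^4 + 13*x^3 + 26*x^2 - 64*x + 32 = (x - 1)*(x^4 - 7*x^3 + 6*x^2 + 32*x - 32) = (x - 1)^2*(x^3 - 6*x^2 + 32) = (x - 4)*(x - 1)^2*(x^2 - 2*x - 8) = (x - 4)*(x - 1)^2*(x + 2)*(x - 4)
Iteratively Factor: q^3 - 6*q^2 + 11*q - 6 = (q - 1)*(q^2 - 5*q + 6) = (q - 2)*(q - 1)*(q - 3)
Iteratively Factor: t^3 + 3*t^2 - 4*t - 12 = (t - 2)*(t^2 + 5*t + 6) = (t - 2)*(t + 2)*(t + 3)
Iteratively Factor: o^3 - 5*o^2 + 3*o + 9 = (o - 3)*(o^2 - 2*o - 3) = (o - 3)^2*(o + 1)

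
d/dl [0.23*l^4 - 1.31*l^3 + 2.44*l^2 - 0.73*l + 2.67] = 0.92*l^3 - 3.93*l^2 + 4.88*l - 0.73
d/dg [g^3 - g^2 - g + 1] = 3*g^2 - 2*g - 1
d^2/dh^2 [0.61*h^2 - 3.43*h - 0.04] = 1.22000000000000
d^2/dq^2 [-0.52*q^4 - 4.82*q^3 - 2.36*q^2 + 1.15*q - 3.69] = -6.24*q^2 - 28.92*q - 4.72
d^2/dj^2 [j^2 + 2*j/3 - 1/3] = 2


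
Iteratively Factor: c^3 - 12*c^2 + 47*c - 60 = (c - 5)*(c^2 - 7*c + 12) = (c - 5)*(c - 3)*(c - 4)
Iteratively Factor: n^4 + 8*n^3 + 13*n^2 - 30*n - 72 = (n + 4)*(n^3 + 4*n^2 - 3*n - 18) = (n - 2)*(n + 4)*(n^2 + 6*n + 9) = (n - 2)*(n + 3)*(n + 4)*(n + 3)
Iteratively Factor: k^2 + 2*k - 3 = (k - 1)*(k + 3)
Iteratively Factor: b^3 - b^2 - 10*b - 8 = (b - 4)*(b^2 + 3*b + 2) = (b - 4)*(b + 2)*(b + 1)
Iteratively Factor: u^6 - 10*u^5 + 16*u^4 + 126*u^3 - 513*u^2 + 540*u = (u - 3)*(u^5 - 7*u^4 - 5*u^3 + 111*u^2 - 180*u) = u*(u - 3)*(u^4 - 7*u^3 - 5*u^2 + 111*u - 180) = u*(u - 5)*(u - 3)*(u^3 - 2*u^2 - 15*u + 36) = u*(u - 5)*(u - 3)^2*(u^2 + u - 12) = u*(u - 5)*(u - 3)^2*(u + 4)*(u - 3)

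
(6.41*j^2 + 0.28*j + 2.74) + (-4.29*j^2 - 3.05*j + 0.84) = 2.12*j^2 - 2.77*j + 3.58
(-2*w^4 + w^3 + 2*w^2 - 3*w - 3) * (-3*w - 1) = 6*w^5 - w^4 - 7*w^3 + 7*w^2 + 12*w + 3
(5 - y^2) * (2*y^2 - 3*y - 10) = -2*y^4 + 3*y^3 + 20*y^2 - 15*y - 50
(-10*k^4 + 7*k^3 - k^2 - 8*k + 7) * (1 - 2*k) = 20*k^5 - 24*k^4 + 9*k^3 + 15*k^2 - 22*k + 7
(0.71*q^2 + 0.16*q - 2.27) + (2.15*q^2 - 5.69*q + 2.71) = 2.86*q^2 - 5.53*q + 0.44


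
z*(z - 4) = z^2 - 4*z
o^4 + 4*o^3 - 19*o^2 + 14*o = o*(o - 2)*(o - 1)*(o + 7)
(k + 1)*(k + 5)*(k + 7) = k^3 + 13*k^2 + 47*k + 35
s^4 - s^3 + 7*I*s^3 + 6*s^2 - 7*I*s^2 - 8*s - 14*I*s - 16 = (s - 2)*(s + 1)*(s - I)*(s + 8*I)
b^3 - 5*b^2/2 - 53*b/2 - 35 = (b - 7)*(b + 2)*(b + 5/2)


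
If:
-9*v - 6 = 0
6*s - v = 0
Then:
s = -1/9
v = -2/3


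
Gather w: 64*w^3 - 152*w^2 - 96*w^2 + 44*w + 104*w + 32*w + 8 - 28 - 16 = 64*w^3 - 248*w^2 + 180*w - 36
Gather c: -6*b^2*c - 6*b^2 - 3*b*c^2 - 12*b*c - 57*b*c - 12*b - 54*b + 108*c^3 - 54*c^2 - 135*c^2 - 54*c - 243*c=-6*b^2 - 66*b + 108*c^3 + c^2*(-3*b - 189) + c*(-6*b^2 - 69*b - 297)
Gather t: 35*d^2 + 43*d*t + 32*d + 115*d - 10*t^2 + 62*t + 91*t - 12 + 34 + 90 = 35*d^2 + 147*d - 10*t^2 + t*(43*d + 153) + 112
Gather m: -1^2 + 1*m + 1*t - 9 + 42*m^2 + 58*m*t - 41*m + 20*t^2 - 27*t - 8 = 42*m^2 + m*(58*t - 40) + 20*t^2 - 26*t - 18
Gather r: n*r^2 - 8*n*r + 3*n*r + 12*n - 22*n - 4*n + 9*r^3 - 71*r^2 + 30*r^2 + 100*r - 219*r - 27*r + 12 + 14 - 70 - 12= -14*n + 9*r^3 + r^2*(n - 41) + r*(-5*n - 146) - 56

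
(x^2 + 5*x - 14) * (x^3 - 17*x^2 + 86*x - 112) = x^5 - 12*x^4 - 13*x^3 + 556*x^2 - 1764*x + 1568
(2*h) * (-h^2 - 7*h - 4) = -2*h^3 - 14*h^2 - 8*h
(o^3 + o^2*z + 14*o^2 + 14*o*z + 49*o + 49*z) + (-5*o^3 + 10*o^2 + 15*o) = -4*o^3 + o^2*z + 24*o^2 + 14*o*z + 64*o + 49*z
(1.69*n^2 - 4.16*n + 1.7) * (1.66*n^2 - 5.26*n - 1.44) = 2.8054*n^4 - 15.795*n^3 + 22.27*n^2 - 2.9516*n - 2.448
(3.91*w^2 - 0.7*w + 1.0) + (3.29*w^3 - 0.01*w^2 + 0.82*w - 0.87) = 3.29*w^3 + 3.9*w^2 + 0.12*w + 0.13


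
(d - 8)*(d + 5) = d^2 - 3*d - 40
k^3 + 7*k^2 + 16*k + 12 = (k + 2)^2*(k + 3)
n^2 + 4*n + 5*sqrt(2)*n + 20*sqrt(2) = (n + 4)*(n + 5*sqrt(2))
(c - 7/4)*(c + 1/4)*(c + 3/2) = c^3 - 43*c/16 - 21/32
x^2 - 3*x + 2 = (x - 2)*(x - 1)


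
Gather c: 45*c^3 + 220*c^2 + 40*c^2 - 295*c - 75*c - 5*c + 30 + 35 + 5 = 45*c^3 + 260*c^2 - 375*c + 70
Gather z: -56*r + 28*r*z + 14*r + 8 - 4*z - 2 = -42*r + z*(28*r - 4) + 6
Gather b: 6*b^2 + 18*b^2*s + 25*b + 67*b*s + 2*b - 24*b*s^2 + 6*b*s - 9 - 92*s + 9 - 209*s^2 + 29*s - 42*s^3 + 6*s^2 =b^2*(18*s + 6) + b*(-24*s^2 + 73*s + 27) - 42*s^3 - 203*s^2 - 63*s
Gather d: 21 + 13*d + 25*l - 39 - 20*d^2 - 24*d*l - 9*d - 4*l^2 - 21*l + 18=-20*d^2 + d*(4 - 24*l) - 4*l^2 + 4*l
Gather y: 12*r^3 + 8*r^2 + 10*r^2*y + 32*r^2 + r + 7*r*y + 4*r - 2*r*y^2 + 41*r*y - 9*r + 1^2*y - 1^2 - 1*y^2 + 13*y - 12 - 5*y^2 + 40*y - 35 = 12*r^3 + 40*r^2 - 4*r + y^2*(-2*r - 6) + y*(10*r^2 + 48*r + 54) - 48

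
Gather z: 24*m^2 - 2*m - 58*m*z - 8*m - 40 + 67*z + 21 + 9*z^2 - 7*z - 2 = 24*m^2 - 10*m + 9*z^2 + z*(60 - 58*m) - 21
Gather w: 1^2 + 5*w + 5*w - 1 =10*w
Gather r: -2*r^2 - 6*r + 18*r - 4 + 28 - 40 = -2*r^2 + 12*r - 16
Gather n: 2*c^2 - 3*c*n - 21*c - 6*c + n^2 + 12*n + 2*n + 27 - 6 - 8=2*c^2 - 27*c + n^2 + n*(14 - 3*c) + 13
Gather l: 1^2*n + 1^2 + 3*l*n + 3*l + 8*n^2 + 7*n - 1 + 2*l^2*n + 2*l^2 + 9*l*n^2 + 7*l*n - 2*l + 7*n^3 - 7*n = l^2*(2*n + 2) + l*(9*n^2 + 10*n + 1) + 7*n^3 + 8*n^2 + n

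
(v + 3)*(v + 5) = v^2 + 8*v + 15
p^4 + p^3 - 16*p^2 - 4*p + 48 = (p - 3)*(p - 2)*(p + 2)*(p + 4)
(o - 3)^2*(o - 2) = o^3 - 8*o^2 + 21*o - 18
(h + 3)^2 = h^2 + 6*h + 9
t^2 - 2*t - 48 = (t - 8)*(t + 6)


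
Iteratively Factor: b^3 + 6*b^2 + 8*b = (b + 4)*(b^2 + 2*b) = (b + 2)*(b + 4)*(b)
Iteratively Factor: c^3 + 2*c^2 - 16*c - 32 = (c + 4)*(c^2 - 2*c - 8) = (c - 4)*(c + 4)*(c + 2)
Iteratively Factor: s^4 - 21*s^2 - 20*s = (s)*(s^3 - 21*s - 20) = s*(s - 5)*(s^2 + 5*s + 4) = s*(s - 5)*(s + 1)*(s + 4)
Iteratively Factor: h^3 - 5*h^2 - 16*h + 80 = (h + 4)*(h^2 - 9*h + 20) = (h - 4)*(h + 4)*(h - 5)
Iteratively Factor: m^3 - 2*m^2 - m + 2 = (m - 2)*(m^2 - 1) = (m - 2)*(m + 1)*(m - 1)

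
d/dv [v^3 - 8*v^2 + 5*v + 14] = 3*v^2 - 16*v + 5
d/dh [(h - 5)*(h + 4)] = 2*h - 1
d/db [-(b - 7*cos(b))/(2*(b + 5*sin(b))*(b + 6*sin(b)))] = (-7*b^2*sin(b) + 11*b^2*cos(b) + b^2 + 30*b*sin(2*b) - 14*b*cos(b) - 77*b - 525*sin(b)/2 - 77*sin(2*b)/2 - 105*sin(3*b)/2 + 15*cos(2*b) - 15)/(2*(b + 5*sin(b))^2*(b + 6*sin(b))^2)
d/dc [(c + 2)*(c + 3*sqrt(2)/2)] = 2*c + 2 + 3*sqrt(2)/2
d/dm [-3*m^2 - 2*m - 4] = -6*m - 2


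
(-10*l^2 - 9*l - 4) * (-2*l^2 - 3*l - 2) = 20*l^4 + 48*l^3 + 55*l^2 + 30*l + 8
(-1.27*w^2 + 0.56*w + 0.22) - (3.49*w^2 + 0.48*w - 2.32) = -4.76*w^2 + 0.0800000000000001*w + 2.54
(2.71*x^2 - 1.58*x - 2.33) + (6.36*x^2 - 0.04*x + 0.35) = 9.07*x^2 - 1.62*x - 1.98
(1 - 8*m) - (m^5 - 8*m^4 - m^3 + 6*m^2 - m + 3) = -m^5 + 8*m^4 + m^3 - 6*m^2 - 7*m - 2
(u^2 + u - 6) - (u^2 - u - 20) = 2*u + 14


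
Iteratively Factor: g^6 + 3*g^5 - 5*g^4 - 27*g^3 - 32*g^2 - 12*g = (g + 2)*(g^5 + g^4 - 7*g^3 - 13*g^2 - 6*g) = (g + 1)*(g + 2)*(g^4 - 7*g^2 - 6*g) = (g + 1)^2*(g + 2)*(g^3 - g^2 - 6*g) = (g - 3)*(g + 1)^2*(g + 2)*(g^2 + 2*g) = g*(g - 3)*(g + 1)^2*(g + 2)*(g + 2)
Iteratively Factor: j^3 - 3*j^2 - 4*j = (j + 1)*(j^2 - 4*j) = j*(j + 1)*(j - 4)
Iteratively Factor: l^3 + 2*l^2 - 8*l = (l + 4)*(l^2 - 2*l) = l*(l + 4)*(l - 2)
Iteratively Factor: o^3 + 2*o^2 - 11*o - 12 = (o + 4)*(o^2 - 2*o - 3) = (o + 1)*(o + 4)*(o - 3)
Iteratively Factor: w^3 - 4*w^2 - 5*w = (w - 5)*(w^2 + w) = (w - 5)*(w + 1)*(w)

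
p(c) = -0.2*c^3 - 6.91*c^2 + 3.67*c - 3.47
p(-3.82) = -107.17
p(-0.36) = -5.68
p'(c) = -0.6*c^2 - 13.82*c + 3.67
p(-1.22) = -17.87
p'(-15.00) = 75.97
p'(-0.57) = 11.35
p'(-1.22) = 19.64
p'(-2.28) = 32.06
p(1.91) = -23.06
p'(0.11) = 2.14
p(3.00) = -60.05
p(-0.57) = -7.77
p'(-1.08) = 17.90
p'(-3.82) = 47.71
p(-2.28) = -45.39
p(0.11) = -3.15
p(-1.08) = -15.24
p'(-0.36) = 8.57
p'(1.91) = -24.92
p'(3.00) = -43.19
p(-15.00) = -938.27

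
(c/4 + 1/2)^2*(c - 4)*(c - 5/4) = c^4/16 - 5*c^3/64 - 3*c^2/4 - c/16 + 5/4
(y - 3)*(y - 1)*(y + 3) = y^3 - y^2 - 9*y + 9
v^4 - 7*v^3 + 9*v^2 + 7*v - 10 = (v - 5)*(v - 2)*(v - 1)*(v + 1)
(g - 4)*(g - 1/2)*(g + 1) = g^3 - 7*g^2/2 - 5*g/2 + 2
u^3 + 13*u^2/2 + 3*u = u*(u + 1/2)*(u + 6)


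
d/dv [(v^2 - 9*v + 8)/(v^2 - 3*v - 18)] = 2*(3*v^2 - 26*v + 93)/(v^4 - 6*v^3 - 27*v^2 + 108*v + 324)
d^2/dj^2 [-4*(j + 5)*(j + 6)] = -8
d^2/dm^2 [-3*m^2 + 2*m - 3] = -6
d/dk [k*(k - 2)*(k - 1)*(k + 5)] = 4*k^3 + 6*k^2 - 26*k + 10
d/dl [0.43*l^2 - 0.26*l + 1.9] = 0.86*l - 0.26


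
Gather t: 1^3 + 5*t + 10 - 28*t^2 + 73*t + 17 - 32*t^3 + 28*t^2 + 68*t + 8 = -32*t^3 + 146*t + 36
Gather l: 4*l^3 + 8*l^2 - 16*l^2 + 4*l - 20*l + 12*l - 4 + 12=4*l^3 - 8*l^2 - 4*l + 8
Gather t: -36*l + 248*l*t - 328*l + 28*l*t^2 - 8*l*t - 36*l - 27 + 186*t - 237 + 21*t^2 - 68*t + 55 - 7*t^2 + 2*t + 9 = -400*l + t^2*(28*l + 14) + t*(240*l + 120) - 200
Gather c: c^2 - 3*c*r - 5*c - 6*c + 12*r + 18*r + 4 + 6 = c^2 + c*(-3*r - 11) + 30*r + 10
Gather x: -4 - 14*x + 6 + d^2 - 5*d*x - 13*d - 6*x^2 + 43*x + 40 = d^2 - 13*d - 6*x^2 + x*(29 - 5*d) + 42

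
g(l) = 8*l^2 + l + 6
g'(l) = 16*l + 1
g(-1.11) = 14.75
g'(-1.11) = -16.76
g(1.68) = 30.26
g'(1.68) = 27.88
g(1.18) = 18.32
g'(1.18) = 19.88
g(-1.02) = 13.30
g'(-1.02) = -15.32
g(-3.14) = 81.74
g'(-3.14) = -49.24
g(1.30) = 20.82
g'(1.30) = 21.80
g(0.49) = 8.41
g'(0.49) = 8.84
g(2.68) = 66.14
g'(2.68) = 43.88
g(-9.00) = 645.00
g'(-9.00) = -143.00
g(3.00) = 81.00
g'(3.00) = 49.00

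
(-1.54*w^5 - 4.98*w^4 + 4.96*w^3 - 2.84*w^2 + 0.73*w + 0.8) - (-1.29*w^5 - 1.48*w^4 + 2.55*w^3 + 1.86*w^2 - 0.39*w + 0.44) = -0.25*w^5 - 3.5*w^4 + 2.41*w^3 - 4.7*w^2 + 1.12*w + 0.36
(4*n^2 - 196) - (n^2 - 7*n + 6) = 3*n^2 + 7*n - 202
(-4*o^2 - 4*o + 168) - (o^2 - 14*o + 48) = -5*o^2 + 10*o + 120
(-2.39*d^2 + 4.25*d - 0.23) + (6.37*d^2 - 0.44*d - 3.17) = 3.98*d^2 + 3.81*d - 3.4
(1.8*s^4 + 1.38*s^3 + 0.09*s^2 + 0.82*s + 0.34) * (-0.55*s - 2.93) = -0.99*s^5 - 6.033*s^4 - 4.0929*s^3 - 0.7147*s^2 - 2.5896*s - 0.9962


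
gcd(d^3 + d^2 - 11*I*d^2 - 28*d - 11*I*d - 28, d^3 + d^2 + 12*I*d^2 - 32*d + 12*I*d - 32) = d + 1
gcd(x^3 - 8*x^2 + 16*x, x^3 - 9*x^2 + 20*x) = x^2 - 4*x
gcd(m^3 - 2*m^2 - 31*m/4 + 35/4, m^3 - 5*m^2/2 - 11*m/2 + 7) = m^2 - 9*m/2 + 7/2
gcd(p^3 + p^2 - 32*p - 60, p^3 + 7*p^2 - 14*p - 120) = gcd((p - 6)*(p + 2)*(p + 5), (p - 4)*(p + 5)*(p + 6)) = p + 5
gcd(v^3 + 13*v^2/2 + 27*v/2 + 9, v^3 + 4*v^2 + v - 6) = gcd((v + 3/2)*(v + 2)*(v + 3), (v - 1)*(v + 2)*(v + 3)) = v^2 + 5*v + 6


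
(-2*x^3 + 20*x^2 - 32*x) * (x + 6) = -2*x^4 + 8*x^3 + 88*x^2 - 192*x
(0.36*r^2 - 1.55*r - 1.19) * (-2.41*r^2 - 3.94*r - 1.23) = -0.8676*r^4 + 2.3171*r^3 + 8.5321*r^2 + 6.5951*r + 1.4637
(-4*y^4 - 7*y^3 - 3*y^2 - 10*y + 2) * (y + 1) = -4*y^5 - 11*y^4 - 10*y^3 - 13*y^2 - 8*y + 2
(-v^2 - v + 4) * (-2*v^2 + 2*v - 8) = 2*v^4 - 2*v^2 + 16*v - 32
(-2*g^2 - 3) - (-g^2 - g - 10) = -g^2 + g + 7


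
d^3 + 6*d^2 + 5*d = d*(d + 1)*(d + 5)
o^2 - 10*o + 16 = (o - 8)*(o - 2)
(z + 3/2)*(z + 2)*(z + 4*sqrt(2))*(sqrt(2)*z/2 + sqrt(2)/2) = sqrt(2)*z^4/2 + 9*sqrt(2)*z^3/4 + 4*z^3 + 13*sqrt(2)*z^2/4 + 18*z^2 + 3*sqrt(2)*z/2 + 26*z + 12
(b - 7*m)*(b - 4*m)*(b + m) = b^3 - 10*b^2*m + 17*b*m^2 + 28*m^3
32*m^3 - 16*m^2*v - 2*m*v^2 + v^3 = (-4*m + v)*(-2*m + v)*(4*m + v)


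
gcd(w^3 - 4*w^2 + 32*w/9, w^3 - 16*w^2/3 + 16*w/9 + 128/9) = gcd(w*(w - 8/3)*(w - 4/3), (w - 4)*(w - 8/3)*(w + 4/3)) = w - 8/3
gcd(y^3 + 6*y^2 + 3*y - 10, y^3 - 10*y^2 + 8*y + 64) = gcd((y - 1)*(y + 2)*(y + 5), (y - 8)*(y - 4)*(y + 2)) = y + 2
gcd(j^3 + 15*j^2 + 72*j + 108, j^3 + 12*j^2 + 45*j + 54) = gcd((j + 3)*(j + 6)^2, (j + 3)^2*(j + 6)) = j^2 + 9*j + 18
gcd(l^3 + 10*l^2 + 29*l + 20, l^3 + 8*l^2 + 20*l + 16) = l + 4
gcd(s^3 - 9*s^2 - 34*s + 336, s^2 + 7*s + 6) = s + 6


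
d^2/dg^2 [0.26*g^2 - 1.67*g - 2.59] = 0.520000000000000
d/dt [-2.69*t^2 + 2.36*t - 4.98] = 2.36 - 5.38*t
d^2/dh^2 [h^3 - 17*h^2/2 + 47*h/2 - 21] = 6*h - 17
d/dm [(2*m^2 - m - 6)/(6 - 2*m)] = (-m^2 + 6*m - 9/2)/(m^2 - 6*m + 9)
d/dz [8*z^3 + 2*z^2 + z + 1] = 24*z^2 + 4*z + 1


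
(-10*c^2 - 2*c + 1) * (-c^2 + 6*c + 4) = 10*c^4 - 58*c^3 - 53*c^2 - 2*c + 4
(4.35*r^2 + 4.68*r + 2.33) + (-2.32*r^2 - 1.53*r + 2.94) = 2.03*r^2 + 3.15*r + 5.27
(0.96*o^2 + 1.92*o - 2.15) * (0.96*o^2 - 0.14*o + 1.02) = 0.9216*o^4 + 1.7088*o^3 - 1.3536*o^2 + 2.2594*o - 2.193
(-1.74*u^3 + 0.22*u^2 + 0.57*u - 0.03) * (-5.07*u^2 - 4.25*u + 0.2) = 8.8218*u^5 + 6.2796*u^4 - 4.1729*u^3 - 2.2264*u^2 + 0.2415*u - 0.006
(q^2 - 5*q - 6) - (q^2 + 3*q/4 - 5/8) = -23*q/4 - 43/8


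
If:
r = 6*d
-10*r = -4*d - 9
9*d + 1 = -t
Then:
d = 9/56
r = 27/28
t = -137/56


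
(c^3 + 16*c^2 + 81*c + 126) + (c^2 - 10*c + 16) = c^3 + 17*c^2 + 71*c + 142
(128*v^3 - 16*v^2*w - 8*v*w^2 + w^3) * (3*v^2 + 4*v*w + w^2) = 384*v^5 + 464*v^4*w + 40*v^3*w^2 - 45*v^2*w^3 - 4*v*w^4 + w^5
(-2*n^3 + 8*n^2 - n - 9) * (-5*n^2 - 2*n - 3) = 10*n^5 - 36*n^4 - 5*n^3 + 23*n^2 + 21*n + 27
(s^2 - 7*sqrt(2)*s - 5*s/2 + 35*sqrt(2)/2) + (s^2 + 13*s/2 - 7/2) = 2*s^2 - 7*sqrt(2)*s + 4*s - 7/2 + 35*sqrt(2)/2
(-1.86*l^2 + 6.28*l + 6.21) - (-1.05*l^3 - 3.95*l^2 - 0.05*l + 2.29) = 1.05*l^3 + 2.09*l^2 + 6.33*l + 3.92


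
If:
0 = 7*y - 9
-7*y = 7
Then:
No Solution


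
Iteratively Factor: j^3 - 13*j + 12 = (j - 1)*(j^2 + j - 12) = (j - 1)*(j + 4)*(j - 3)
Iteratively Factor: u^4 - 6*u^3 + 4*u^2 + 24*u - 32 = (u - 2)*(u^3 - 4*u^2 - 4*u + 16) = (u - 2)^2*(u^2 - 2*u - 8) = (u - 2)^2*(u + 2)*(u - 4)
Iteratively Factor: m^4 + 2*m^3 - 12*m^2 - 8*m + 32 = (m + 4)*(m^3 - 2*m^2 - 4*m + 8) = (m - 2)*(m + 4)*(m^2 - 4) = (m - 2)^2*(m + 4)*(m + 2)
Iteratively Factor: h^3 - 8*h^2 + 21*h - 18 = (h - 2)*(h^2 - 6*h + 9) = (h - 3)*(h - 2)*(h - 3)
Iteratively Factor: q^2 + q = (q + 1)*(q)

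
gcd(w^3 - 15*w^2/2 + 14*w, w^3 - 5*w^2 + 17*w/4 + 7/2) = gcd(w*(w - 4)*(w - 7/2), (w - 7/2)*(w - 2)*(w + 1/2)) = w - 7/2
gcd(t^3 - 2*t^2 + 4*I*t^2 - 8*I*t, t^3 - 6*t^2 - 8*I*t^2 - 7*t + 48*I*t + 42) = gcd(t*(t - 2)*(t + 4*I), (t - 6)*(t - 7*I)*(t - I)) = 1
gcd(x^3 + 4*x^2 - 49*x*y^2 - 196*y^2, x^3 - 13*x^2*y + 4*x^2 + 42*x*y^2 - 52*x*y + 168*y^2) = x^2 - 7*x*y + 4*x - 28*y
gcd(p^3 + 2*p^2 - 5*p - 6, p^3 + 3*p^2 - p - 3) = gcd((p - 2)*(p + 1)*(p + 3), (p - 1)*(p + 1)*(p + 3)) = p^2 + 4*p + 3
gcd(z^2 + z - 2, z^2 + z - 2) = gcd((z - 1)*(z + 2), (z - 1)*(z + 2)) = z^2 + z - 2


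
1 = 1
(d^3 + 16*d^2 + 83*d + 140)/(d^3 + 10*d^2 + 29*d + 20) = (d + 7)/(d + 1)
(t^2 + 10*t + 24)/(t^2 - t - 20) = (t + 6)/(t - 5)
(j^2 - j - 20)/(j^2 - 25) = (j + 4)/(j + 5)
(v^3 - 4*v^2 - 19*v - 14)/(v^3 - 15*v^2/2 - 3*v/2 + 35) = 2*(v + 1)/(2*v - 5)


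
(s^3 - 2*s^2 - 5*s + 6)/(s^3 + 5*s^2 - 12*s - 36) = (s - 1)/(s + 6)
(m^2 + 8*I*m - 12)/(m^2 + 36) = (m + 2*I)/(m - 6*I)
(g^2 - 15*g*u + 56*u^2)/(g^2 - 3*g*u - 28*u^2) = (g - 8*u)/(g + 4*u)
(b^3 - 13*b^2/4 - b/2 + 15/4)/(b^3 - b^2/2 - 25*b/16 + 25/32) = 8*(b^2 - 2*b - 3)/(8*b^2 + 6*b - 5)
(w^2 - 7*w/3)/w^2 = (w - 7/3)/w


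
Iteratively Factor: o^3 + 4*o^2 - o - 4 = (o + 4)*(o^2 - 1) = (o - 1)*(o + 4)*(o + 1)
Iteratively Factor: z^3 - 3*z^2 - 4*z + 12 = (z - 3)*(z^2 - 4) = (z - 3)*(z + 2)*(z - 2)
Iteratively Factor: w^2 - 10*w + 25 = (w - 5)*(w - 5)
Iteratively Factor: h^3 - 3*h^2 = (h)*(h^2 - 3*h) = h*(h - 3)*(h)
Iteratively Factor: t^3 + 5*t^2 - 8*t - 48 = (t + 4)*(t^2 + t - 12) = (t - 3)*(t + 4)*(t + 4)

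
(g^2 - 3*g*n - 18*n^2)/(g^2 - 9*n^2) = (g - 6*n)/(g - 3*n)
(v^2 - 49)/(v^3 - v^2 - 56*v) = (v - 7)/(v*(v - 8))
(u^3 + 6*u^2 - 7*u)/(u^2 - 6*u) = (u^2 + 6*u - 7)/(u - 6)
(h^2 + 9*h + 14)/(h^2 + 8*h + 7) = (h + 2)/(h + 1)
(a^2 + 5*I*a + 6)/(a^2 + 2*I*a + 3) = (a + 6*I)/(a + 3*I)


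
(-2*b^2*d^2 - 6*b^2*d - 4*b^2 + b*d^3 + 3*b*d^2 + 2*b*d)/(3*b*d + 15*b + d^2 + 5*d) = b*(-2*b*d^2 - 6*b*d - 4*b + d^3 + 3*d^2 + 2*d)/(3*b*d + 15*b + d^2 + 5*d)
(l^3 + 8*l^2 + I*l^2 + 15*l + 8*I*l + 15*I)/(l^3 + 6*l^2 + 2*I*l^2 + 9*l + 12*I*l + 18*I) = (l^2 + l*(5 + I) + 5*I)/(l^2 + l*(3 + 2*I) + 6*I)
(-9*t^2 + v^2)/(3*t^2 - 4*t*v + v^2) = (-3*t - v)/(t - v)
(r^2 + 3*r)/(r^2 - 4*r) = (r + 3)/(r - 4)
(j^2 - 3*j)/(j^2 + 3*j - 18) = j/(j + 6)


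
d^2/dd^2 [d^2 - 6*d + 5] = 2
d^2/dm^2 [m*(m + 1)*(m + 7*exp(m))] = 7*m^2*exp(m) + 35*m*exp(m) + 6*m + 28*exp(m) + 2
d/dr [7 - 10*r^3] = -30*r^2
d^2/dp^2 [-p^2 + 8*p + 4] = -2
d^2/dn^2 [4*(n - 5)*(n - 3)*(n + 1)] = 24*n - 56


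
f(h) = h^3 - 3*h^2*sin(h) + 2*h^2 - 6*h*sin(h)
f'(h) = -3*h^2*cos(h) + 3*h^2 - 6*h*sin(h) - 6*h*cos(h) + 4*h - 6*sin(h)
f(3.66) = 106.61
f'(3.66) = 122.66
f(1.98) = -6.09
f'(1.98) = 12.68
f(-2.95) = -6.67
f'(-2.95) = 20.33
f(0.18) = -0.14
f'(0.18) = -1.61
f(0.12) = -0.06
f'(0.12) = -1.04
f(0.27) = -0.32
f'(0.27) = -2.51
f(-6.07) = -165.64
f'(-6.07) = 20.25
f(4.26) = 185.56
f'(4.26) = 134.84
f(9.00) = 768.60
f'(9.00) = 524.88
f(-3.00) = -7.73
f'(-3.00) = 22.22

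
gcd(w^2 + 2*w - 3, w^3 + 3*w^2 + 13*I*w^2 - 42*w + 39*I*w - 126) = w + 3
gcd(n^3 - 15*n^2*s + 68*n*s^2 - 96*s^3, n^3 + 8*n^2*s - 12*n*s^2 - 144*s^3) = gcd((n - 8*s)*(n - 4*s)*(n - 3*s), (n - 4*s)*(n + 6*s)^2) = -n + 4*s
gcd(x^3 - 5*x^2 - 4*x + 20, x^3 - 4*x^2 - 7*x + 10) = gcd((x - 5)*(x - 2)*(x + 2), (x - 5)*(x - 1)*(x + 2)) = x^2 - 3*x - 10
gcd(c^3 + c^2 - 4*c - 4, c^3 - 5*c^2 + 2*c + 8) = c^2 - c - 2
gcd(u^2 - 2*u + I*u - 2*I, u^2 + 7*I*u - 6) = u + I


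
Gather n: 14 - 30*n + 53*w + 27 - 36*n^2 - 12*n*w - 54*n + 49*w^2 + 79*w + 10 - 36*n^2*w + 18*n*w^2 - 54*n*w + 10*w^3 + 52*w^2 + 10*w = n^2*(-36*w - 36) + n*(18*w^2 - 66*w - 84) + 10*w^3 + 101*w^2 + 142*w + 51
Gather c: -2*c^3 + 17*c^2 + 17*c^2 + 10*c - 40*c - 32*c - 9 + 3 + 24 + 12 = -2*c^3 + 34*c^2 - 62*c + 30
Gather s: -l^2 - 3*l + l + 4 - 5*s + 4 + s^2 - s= -l^2 - 2*l + s^2 - 6*s + 8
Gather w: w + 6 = w + 6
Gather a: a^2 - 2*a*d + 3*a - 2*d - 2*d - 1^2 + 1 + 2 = a^2 + a*(3 - 2*d) - 4*d + 2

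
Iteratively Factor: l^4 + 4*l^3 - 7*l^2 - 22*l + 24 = (l - 2)*(l^3 + 6*l^2 + 5*l - 12) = (l - 2)*(l + 4)*(l^2 + 2*l - 3) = (l - 2)*(l - 1)*(l + 4)*(l + 3)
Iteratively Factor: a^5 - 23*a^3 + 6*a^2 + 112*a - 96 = (a - 2)*(a^4 + 2*a^3 - 19*a^2 - 32*a + 48) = (a - 2)*(a + 4)*(a^3 - 2*a^2 - 11*a + 12) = (a - 2)*(a + 3)*(a + 4)*(a^2 - 5*a + 4) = (a - 2)*(a - 1)*(a + 3)*(a + 4)*(a - 4)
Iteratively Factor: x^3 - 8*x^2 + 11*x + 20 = (x - 4)*(x^2 - 4*x - 5) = (x - 5)*(x - 4)*(x + 1)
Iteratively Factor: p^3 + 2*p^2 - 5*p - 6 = (p + 3)*(p^2 - p - 2) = (p - 2)*(p + 3)*(p + 1)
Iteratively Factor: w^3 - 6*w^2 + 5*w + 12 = (w - 3)*(w^2 - 3*w - 4) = (w - 3)*(w + 1)*(w - 4)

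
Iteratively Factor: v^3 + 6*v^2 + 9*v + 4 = (v + 4)*(v^2 + 2*v + 1) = (v + 1)*(v + 4)*(v + 1)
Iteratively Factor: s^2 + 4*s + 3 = (s + 1)*(s + 3)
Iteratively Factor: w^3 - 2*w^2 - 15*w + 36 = (w + 4)*(w^2 - 6*w + 9) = (w - 3)*(w + 4)*(w - 3)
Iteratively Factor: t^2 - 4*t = (t - 4)*(t)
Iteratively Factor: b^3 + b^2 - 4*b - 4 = (b + 2)*(b^2 - b - 2) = (b - 2)*(b + 2)*(b + 1)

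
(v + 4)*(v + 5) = v^2 + 9*v + 20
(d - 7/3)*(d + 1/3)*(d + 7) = d^3 + 5*d^2 - 133*d/9 - 49/9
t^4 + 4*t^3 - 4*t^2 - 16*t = t*(t - 2)*(t + 2)*(t + 4)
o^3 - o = o*(o - 1)*(o + 1)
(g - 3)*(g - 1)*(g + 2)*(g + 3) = g^4 + g^3 - 11*g^2 - 9*g + 18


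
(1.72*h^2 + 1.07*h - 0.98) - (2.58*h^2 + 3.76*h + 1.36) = -0.86*h^2 - 2.69*h - 2.34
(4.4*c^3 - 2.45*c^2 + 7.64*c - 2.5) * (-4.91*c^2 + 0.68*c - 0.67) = -21.604*c^5 + 15.0215*c^4 - 42.1264*c^3 + 19.1117*c^2 - 6.8188*c + 1.675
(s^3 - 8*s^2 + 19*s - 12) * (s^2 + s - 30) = s^5 - 7*s^4 - 19*s^3 + 247*s^2 - 582*s + 360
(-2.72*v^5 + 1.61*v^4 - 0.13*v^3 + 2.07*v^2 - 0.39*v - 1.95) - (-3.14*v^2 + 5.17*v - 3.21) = -2.72*v^5 + 1.61*v^4 - 0.13*v^3 + 5.21*v^2 - 5.56*v + 1.26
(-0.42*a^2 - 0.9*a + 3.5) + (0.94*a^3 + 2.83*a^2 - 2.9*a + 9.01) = 0.94*a^3 + 2.41*a^2 - 3.8*a + 12.51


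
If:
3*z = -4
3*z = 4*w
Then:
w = -1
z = -4/3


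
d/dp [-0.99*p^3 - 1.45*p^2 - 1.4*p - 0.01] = -2.97*p^2 - 2.9*p - 1.4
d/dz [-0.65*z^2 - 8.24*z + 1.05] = -1.3*z - 8.24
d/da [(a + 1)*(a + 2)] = 2*a + 3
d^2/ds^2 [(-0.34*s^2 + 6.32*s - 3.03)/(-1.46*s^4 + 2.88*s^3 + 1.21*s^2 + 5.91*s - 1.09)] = (4.348464*s^8 - 170.238336*s^7 + 561.205816*s^6 - 594.545808*s^5 - 301.814364*s^4 + 472.233964*s^3 + 42.8058059999999*s^2 + 137.064966*s + 139.039112)/(3.112136*s^12 - 18.417024*s^11 + 28.591764*s^10 - 31.154292*s^9 + 132.376626*s^8 - 124.565292*s^7 + 43.211633*s^6 - 361.377729*s^5 - 5.48148599999998*s^4 - 169.922061*s^3 + 109.902084*s^2 - 21.065013*s + 1.295029)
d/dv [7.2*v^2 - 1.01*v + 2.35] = 14.4*v - 1.01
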